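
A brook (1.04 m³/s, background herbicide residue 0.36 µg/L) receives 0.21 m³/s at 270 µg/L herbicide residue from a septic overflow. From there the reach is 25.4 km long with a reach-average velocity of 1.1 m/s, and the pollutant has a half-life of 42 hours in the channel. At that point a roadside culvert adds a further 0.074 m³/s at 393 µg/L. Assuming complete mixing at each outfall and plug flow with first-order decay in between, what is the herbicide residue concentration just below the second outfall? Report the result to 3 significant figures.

60.7 µg/L

After mixing, C = (1.040·0.3600 + 0.2100·270.0) / 1.250 = 57.07/1.250 = 45.66 µg/L; combined flow 1.250 m³/s.
Travel time t = 25.4·1000 / 1.1 = 23090 s = 6.414 h.
Half-life 42 h → k = ln 2 / 42 = 0.01650 h⁻¹ = 0.3961 d⁻¹.
Applying C = C₀e^(−kt): 45.66 × 0.8996 = 41.07 µg/L.
At the second outfall, C = (1.250·41.07 + 0.07400·393.0) / (1.250 + 0.07400) = 60.74 µg/L.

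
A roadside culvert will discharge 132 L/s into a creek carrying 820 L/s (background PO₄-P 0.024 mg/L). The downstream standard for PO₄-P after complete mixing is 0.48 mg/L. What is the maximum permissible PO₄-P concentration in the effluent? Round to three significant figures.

At the limit, (Qr·Cr + Qe·Cₑ)/(Qr + Qe) = 0.48:
Cₑ = (952.0·0.48 − 820.0·0.02400) / 132.0 = 3.313 mg/L.

3.31 mg/L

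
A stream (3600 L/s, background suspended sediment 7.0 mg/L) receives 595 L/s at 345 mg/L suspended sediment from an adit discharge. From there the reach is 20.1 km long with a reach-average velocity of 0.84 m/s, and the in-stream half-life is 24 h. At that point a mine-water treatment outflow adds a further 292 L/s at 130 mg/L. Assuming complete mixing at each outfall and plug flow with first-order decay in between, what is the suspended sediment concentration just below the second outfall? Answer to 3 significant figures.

50.9 mg/L

After mixing, C = (3600·7.000 + 595.0·345.0) / 4195 = 230500/4195 = 54.94 mg/L; combined flow 4195 L/s.
Travel time t = 20.1·1000 / 0.84 = 23930 s = 6.647 h.
Half-life 24 h → k = ln 2 / 24 = 0.02888 h⁻¹ = 0.6931 d⁻¹.
Decay over the reach: 54.94·exp(−kt) = 54.94·0.8253 = 45.34 mg/L.
Second outfall: C = (4195·45.34 + 292.0·130.0)/4487 = 50.85 mg/L.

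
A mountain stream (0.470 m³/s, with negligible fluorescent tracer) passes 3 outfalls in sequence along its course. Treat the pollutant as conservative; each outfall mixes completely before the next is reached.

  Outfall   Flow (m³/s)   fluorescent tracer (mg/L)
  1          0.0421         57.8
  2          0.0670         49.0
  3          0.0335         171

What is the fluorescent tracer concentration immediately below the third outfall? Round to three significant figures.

18.7 mg/L

After outfall 1: Q = 0.4700 + 0.04210 = 0.5121 m³/s; C = (0.4700·0 + 0.04210·57.80)/0.5121 = 4.752 mg/L.
After outfall 2: Q = 0.5121 + 0.06700 = 0.5791 m³/s; C = (0.5121·4.752 + 0.06700·49.00)/0.5791 = 9.871 mg/L.
After outfall 3: Q = 0.5791 + 0.03350 = 0.6126 m³/s; C = (0.5791·9.871 + 0.03350·171.0)/0.6126 = 18.68 mg/L.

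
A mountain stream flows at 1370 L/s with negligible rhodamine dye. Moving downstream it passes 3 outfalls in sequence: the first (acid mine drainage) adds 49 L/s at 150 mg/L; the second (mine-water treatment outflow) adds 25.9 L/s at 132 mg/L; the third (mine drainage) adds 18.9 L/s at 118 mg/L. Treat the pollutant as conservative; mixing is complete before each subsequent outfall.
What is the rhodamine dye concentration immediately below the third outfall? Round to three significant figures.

8.88 mg/L

Outfall 1: combined Q = 1419 L/s; C = (1370·0 + 49.00·150.0)/1419 = 5.180 mg/L.
Outfall 2: combined Q = 1445 L/s; C = (1419·5.180 + 25.90·132.0)/1445 = 7.453 mg/L.
Outfall 3: combined Q = 1464 L/s; C = (1445·7.453 + 18.90·118.0)/1464 = 8.880 mg/L.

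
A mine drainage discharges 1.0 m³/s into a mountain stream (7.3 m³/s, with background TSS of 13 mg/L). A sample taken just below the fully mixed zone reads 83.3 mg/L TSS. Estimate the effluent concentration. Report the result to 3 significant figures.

Mass balance: 7.300·13.00 + 1.000·Cₑ = 8.300·83.30
→ Cₑ = (8.300·83.30 − 7.300·13.00) / 1.000 = 596.5 mg/L.

596 mg/L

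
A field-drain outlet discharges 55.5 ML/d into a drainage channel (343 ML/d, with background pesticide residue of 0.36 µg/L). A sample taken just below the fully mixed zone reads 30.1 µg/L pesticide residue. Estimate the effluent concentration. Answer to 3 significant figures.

214 µg/L

Mass balance: 343.0·0.3600 + 55.50·Cₑ = 398.5·30.10
→ Cₑ = (398.5·30.10 − 343.0·0.3600) / 55.50 = 213.9 µg/L.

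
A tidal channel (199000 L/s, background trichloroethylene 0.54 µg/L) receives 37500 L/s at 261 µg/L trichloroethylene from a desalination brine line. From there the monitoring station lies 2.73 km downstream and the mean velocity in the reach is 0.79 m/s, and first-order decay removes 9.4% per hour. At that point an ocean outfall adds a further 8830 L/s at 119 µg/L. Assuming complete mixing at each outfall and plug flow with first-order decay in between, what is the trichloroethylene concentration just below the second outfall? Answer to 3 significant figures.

41.0 µg/L

Flow-weighted average: C = (199000·0.5400 + 37500·261.0) / 236500 = 9895000/236500 = 41.84 µg/L; combined flow 236500 L/s.
Travel time t = 2.73·1000 / 0.79 = 3456 s = 0.9599 h.
9.4%/h lost → k = −ln(1 − 0.094) = 0.09872 h⁻¹.
First-order decay: C = 41.84·exp(−k·t) = 41.84·0.9096 = 38.06 µg/L.
Second outfall: C = (236500·38.06 + 8830·119.0)/245300 = 40.97 µg/L.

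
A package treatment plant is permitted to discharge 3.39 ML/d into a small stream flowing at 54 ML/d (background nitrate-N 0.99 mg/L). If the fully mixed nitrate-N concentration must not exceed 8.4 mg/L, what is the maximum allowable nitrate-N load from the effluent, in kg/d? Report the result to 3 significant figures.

429 kg/d

Mass balance at the limit: 54.00·0.9900 + 3.390·Cₑ = 57.39·8.4 → Cₑ = 126.4 mg/L.
3.390 ML/d = 0.03924 m³/s. Load = 0.03924 m³/s × 126.4 g/m³ × 86 400 s/d = 428.6 kg/d.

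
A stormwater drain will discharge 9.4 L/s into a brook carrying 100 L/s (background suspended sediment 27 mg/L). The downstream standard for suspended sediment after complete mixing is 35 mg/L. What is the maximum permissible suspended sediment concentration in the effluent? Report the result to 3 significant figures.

120 mg/L

At the limit, (Qr·Cr + Qe·Cₑ)/(Qr + Qe) = 35:
Cₑ = (109.4·35 − 100.0·27.00) / 9.400 = 120.1 mg/L.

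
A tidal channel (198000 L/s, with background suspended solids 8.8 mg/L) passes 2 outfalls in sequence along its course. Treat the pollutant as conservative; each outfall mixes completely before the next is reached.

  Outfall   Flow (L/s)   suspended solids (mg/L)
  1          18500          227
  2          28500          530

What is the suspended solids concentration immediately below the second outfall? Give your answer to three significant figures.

After outfall 1: Q = 198000 + 18500 = 216500 L/s; C = (198000·8.800 + 18500·227.0)/216500 = 27.45 mg/L.
After outfall 2: Q = 216500 + 28500 = 245000 L/s; C = (216500·27.45 + 28500·530.0)/245000 = 85.91 mg/L.

85.9 mg/L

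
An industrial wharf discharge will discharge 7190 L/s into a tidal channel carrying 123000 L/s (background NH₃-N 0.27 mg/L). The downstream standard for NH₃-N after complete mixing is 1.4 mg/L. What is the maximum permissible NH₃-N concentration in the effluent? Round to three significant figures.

20.7 mg/L

At the limit, (Qr·Cr + Qe·Cₑ)/(Qr + Qe) = 1.4:
Cₑ = (130200·1.4 − 123000·0.2700) / 7190 = 20.73 mg/L.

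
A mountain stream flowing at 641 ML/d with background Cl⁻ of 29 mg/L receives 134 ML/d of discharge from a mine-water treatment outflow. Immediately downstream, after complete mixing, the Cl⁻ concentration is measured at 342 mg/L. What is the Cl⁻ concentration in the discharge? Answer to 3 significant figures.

Mass balance: 641.0·29.00 + 134.0·Cₑ = 775.0·342.0
→ Cₑ = (775.0·342.0 − 641.0·29.00) / 134.0 = 1839 mg/L.

1840 mg/L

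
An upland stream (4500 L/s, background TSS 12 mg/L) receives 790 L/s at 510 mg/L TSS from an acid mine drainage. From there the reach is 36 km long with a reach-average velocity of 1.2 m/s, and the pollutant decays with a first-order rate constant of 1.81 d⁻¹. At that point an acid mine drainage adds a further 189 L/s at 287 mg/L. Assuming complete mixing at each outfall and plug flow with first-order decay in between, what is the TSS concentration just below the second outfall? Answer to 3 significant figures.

54.4 mg/L

Conservation of mass: C = (4500·12.00 + 790.0·510.0) / 5290 = 456900/5290 = 86.37 mg/L; combined flow 5290 L/s.
Travel time t = 36·1000 / 1.2 = 30000 s = 8.333 h.
Decay over the reach: 86.37·exp(−kt) = 86.37·0.5334 = 46.07 mg/L.
At the second outfall, C = (5290·46.07 + 189.0·287.0) / (5290 + 189.0) = 54.38 mg/L.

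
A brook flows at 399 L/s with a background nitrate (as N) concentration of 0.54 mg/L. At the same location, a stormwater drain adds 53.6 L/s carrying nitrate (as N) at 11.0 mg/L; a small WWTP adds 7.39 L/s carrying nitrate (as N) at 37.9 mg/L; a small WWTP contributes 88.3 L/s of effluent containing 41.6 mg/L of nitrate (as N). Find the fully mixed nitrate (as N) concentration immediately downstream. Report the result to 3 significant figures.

Conservation of mass: C = (399.0·0.5400 + 53.60·11.00 + 7.390·37.90 + 88.30·41.60) / 548.3 = 4758/548.3 = 8.679 mg/L.

8.68 mg/L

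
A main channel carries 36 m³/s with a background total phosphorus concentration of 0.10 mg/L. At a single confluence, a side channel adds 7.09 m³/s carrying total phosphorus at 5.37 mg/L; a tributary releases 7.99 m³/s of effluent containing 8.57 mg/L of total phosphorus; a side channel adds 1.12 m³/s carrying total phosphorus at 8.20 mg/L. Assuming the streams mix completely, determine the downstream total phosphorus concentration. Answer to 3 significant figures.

2.29 mg/L

Mass balance: C = (36.00·0.1000 + 7.090·5.370 + 7.990·8.570 + 1.120·8.200) / 52.20 = 119.3/52.20 = 2.286 mg/L.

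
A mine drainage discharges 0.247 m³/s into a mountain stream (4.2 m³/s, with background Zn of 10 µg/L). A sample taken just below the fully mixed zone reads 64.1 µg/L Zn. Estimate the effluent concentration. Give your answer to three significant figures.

984 µg/L

Mass balance: 4.200·10.00 + 0.2470·Cₑ = 4.447·64.10
→ Cₑ = (4.447·64.10 − 4.200·10.00) / 0.2470 = 984.0 µg/L.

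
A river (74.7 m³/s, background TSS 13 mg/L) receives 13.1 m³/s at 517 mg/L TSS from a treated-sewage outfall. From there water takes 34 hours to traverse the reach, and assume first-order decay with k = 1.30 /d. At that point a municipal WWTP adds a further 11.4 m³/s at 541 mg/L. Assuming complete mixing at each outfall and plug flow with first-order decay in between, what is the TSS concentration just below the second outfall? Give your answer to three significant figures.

74.5 mg/L

Mixed concentration C = ΣQC/ΣQ = (74.70·13.00 + 13.10·517.0) / 87.80 = 7744/87.80 = 88.20 mg/L; combined flow 87.80 m³/s.
Applying C = C₀e^(−kt): 88.20 × 0.1586 = 13.98 mg/L.
At the second outfall, C = (87.80·13.98 + 11.40·541.0) / (87.80 + 11.40) = 74.55 mg/L.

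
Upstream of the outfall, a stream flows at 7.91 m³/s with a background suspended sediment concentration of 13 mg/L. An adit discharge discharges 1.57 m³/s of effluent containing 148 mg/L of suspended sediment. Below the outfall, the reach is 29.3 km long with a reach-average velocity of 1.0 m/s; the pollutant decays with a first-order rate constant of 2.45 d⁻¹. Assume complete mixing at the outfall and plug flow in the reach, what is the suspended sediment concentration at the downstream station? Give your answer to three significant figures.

Mass balance: C = (7.910·13.00 + 1.570·148.0) / 9.480 = 335.2/9.480 = 35.36 mg/L.
Travel time t = 29.3·1000 / 1.0 = 29300 s = 8.139 h.
Applying C = C₀e^(−kt): 35.36 × 0.4357 = 15.40 mg/L.

15.4 mg/L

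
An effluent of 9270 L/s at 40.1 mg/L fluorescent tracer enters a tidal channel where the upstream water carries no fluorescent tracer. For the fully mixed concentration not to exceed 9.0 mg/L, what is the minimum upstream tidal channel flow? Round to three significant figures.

32000 L/s

Set C_mix = 9.0: (Q·0 + 9270·40.10) / (Q + 9270) = 9.0
→ Q = 9270·(40.10 − 9.0)/(9.0 − 0) = 32030 L/s.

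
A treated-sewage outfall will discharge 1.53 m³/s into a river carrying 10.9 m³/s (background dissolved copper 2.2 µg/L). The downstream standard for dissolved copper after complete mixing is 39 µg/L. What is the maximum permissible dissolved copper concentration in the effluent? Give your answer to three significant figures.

At the limit, (Qr·Cr + Qe·Cₑ)/(Qr + Qe) = 39:
Cₑ = (12.43·39 − 10.90·2.200) / 1.530 = 301.2 µg/L.

301 µg/L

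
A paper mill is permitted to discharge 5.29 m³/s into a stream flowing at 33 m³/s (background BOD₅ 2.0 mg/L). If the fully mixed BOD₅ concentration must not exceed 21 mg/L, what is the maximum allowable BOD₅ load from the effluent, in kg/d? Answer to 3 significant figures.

Mass balance at the limit: 33.00·2.000 + 5.290·Cₑ = 38.29·21 → Cₑ = 139.5 mg/L.
Load = 5.290 m³/s × 139.5 g/m³ × 86 400 s/d = 63770 kg/d.

63800 kg/d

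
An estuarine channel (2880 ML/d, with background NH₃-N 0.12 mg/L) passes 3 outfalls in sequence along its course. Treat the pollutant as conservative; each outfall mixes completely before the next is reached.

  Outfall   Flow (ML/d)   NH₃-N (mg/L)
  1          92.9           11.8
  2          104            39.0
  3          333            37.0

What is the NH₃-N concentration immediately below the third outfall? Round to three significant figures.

5.23 mg/L

Outfall 1: combined Q = 2973 ML/d; C = (2880·0.1200 + 92.90·11.80)/2973 = 0.4850 mg/L.
Outfall 2: combined Q = 3077 ML/d; C = (2973·0.4850 + 104.0·39.00)/3077 = 1.787 mg/L.
Outfall 3: combined Q = 3410 ML/d; C = (3077·1.787 + 333.0·37.00)/3410 = 5.226 mg/L.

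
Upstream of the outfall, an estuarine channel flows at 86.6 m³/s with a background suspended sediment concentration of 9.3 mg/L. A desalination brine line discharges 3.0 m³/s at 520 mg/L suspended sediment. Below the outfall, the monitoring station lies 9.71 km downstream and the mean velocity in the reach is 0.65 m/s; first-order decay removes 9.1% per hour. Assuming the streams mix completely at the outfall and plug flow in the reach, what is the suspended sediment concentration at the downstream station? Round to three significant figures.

Flow-weighted average: C = (86.60·9.300 + 3.000·520.0) / 89.60 = 2365/89.60 = 26.40 mg/L.
Travel time t = 9.71·1000 / 0.65 = 14940 s = 4.150 h.
9.1%/h lost → k = −ln(1 − 0.091) = 0.09541 h⁻¹.
After decay, C = 26.40 × e^(−kt) = 26.40 × 0.6731 = 17.77 mg/L.

17.8 mg/L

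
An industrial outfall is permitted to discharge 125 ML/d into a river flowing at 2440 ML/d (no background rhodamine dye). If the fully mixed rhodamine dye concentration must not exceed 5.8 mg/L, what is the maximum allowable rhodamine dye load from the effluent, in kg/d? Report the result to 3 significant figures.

Mass balance at the limit: 2440·0 + 125.0·Cₑ = 2565·5.8 → Cₑ = 119.0 mg/L.
125.0 ML/d = 1.447 m³/s. Load = 1.447 m³/s × 119.0 g/m³ × 86 400 s/d = 14880 kg/d.

14900 kg/d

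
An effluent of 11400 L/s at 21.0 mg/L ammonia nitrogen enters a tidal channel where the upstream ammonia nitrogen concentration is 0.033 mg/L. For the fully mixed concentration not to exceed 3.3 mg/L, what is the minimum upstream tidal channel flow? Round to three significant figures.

61800 L/s

Set C_mix = 3.3: (Q·0.03300 + 11400·21.00) / (Q + 11400) = 3.3
→ Q = 11400·(21.00 − 3.3)/(3.3 − 0.03300) = 61760 L/s.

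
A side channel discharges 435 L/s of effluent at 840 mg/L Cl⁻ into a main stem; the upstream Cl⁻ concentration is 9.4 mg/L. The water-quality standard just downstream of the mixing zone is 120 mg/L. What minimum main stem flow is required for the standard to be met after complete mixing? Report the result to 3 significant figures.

Set C_mix = 120: (Q·9.400 + 435.0·840.0) / (Q + 435.0) = 120
→ Q = 435.0·(840.0 − 120)/(120 − 9.400) = 2832 L/s.

2830 L/s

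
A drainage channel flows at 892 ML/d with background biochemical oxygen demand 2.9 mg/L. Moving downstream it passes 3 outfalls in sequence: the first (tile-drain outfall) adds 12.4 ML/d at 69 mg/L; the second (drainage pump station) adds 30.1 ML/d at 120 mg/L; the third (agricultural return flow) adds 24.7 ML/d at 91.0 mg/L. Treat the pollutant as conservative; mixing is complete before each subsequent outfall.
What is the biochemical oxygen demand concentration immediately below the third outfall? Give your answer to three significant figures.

Below outfall 1: Q → 904.4 ML/d, C = (892.0·2.900 + 12.40·69.00)/904.4 = 3.806 mg/L.
Below outfall 2: Q → 934.5 ML/d, C = (904.4·3.806 + 30.10·120.0)/934.5 = 7.549 mg/L.
Below outfall 3: Q → 959.2 ML/d, C = (934.5·7.549 + 24.70·91.00)/959.2 = 9.698 mg/L.

9.70 mg/L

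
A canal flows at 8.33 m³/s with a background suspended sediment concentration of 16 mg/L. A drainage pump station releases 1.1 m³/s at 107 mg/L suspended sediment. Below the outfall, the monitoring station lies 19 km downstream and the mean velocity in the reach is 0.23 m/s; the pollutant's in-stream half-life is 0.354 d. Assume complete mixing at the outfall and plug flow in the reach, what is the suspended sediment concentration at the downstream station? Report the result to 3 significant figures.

4.09 mg/L

Mass balance: C = (8.330·16.00 + 1.100·107.0) / 9.430 = 251.0/9.430 = 26.62 mg/L.
Travel time t = 19·1000 / 0.23 = 82610 s = 22.95 h.
Half-life 0.354 d → k = ln 2 / 0.354 = 1.958 d⁻¹.
After decay, C = 26.62 × e^(−kt) = 26.62 × 0.1538 = 4.093 mg/L.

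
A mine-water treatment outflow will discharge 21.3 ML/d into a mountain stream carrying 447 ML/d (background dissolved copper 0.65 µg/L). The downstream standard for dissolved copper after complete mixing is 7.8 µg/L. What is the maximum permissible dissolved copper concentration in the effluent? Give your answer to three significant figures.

158 µg/L

At the limit, (Qr·Cr + Qe·Cₑ)/(Qr + Qe) = 7.8:
Cₑ = (468.3·7.8 − 447.0·0.6500) / 21.30 = 157.8 µg/L.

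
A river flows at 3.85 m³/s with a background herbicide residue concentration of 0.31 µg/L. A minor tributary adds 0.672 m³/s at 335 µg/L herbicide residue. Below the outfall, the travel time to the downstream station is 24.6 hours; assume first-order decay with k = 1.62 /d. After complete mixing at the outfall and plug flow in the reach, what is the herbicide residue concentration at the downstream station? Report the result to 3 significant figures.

Mixed concentration C = ΣQC/ΣQ = (3.850·0.3100 + 0.6720·335.0) / 4.522 = 226.3/4.522 = 50.05 µg/L.
After decay, C = 50.05 × e^(−kt) = 50.05 × 0.1900 = 9.511 µg/L.

9.51 µg/L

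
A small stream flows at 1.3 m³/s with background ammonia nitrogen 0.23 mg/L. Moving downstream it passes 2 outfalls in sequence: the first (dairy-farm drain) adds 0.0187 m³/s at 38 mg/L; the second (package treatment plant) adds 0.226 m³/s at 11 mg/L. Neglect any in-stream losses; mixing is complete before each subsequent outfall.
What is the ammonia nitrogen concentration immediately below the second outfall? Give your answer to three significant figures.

2.26 mg/L

After outfall 1: Q = 1.300 + 0.01870 = 1.319 m³/s; C = (1.300·0.2300 + 0.01870·38.00)/1.319 = 0.7656 mg/L.
After outfall 2: Q = 1.319 + 0.2260 = 1.545 m³/s; C = (1.319·0.7656 + 0.2260·11.00)/1.545 = 2.263 mg/L.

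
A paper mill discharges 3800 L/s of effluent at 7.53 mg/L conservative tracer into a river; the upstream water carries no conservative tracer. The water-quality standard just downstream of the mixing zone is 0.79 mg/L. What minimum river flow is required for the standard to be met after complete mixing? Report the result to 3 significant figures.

32400 L/s

Set C_mix = 0.79: (Q·0 + 3800·7.530) / (Q + 3800) = 0.79
→ Q = 3800·(7.530 − 0.79)/(0.79 − 0) = 32420 L/s.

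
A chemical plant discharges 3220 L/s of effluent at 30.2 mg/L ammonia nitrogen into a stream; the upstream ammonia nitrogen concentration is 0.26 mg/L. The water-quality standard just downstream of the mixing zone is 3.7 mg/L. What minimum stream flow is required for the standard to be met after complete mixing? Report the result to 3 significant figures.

24800 L/s

Set C_mix = 3.7: (Q·0.2600 + 3220·30.20) / (Q + 3220) = 3.7
→ Q = 3220·(30.20 − 3.7)/(3.7 − 0.2600) = 24810 L/s.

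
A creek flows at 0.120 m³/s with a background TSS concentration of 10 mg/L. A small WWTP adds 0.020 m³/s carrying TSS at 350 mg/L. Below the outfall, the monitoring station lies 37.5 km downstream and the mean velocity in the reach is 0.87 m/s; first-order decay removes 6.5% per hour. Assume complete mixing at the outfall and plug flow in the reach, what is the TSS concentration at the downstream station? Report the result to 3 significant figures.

Mass balance: C = (0.1200·10.00 + 0.02000·350.0) / 0.1400 = 8.200/0.1400 = 58.57 mg/L.
Travel time t = 37.5·1000 / 0.87 = 43100 s = 11.97 h.
6.5%/h lost → k = −ln(1 − 0.065) = 0.06721 h⁻¹.
Applying C = C₀e^(−kt): 58.57 × 0.4472 = 26.19 mg/L.

26.2 mg/L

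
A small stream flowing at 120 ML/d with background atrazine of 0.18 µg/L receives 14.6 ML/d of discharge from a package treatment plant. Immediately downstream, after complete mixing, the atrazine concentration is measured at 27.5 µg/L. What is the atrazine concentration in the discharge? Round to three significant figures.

252 µg/L

Mass balance: 120.0·0.1800 + 14.60·Cₑ = 134.6·27.50
→ Cₑ = (134.6·27.50 − 120.0·0.1800) / 14.60 = 252.0 µg/L.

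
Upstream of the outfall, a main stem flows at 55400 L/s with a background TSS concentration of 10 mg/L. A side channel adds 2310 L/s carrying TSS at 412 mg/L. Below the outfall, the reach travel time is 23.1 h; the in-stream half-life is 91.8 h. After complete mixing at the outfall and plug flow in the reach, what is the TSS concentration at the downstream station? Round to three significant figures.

Mixed concentration C = ΣQC/ΣQ = (55400·10.00 + 2310·412.0) / 57710 = 1506000/57710 = 26.09 mg/L.
Half-life 91.8 h → k = ln 2 / 91.8 = 0.007551 h⁻¹ = 0.1812 d⁻¹.
Applying C = C₀e^(−kt): 26.09 × 0.8399 = 21.92 mg/L.

21.9 mg/L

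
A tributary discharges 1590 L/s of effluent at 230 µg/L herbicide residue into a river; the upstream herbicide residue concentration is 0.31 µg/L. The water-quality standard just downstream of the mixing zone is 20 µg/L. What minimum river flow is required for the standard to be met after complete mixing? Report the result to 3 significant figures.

Set C_mix = 20: (Q·0.3100 + 1590·230.0) / (Q + 1590) = 20
→ Q = 1590·(230.0 − 20)/(20 − 0.3100) = 16960 L/s.

17000 L/s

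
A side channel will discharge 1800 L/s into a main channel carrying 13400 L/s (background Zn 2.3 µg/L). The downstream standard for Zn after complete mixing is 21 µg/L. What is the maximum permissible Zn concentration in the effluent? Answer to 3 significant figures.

160 µg/L

At the limit, (Qr·Cr + Qe·Cₑ)/(Qr + Qe) = 21:
Cₑ = (15200·21 − 13400·2.300) / 1800 = 160.2 µg/L.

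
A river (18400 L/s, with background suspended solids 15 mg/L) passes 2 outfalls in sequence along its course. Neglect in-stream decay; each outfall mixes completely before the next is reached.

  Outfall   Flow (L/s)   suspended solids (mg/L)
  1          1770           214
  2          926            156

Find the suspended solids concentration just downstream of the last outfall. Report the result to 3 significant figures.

After outfall 1: Q = 18400 + 1770 = 20170 L/s; C = (18400·15.00 + 1770·214.0)/20170 = 32.46 mg/L.
After outfall 2: Q = 20170 + 926.0 = 21100 L/s; C = (20170·32.46 + 926.0·156.0)/21100 = 37.89 mg/L.

37.9 mg/L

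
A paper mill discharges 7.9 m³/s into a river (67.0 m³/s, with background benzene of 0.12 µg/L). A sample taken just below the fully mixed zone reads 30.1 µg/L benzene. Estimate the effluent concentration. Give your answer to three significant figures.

284 µg/L

Mass balance: 67.00·0.1200 + 7.900·Cₑ = 74.90·30.10
→ Cₑ = (74.90·30.10 − 67.00·0.1200) / 7.900 = 284.4 µg/L.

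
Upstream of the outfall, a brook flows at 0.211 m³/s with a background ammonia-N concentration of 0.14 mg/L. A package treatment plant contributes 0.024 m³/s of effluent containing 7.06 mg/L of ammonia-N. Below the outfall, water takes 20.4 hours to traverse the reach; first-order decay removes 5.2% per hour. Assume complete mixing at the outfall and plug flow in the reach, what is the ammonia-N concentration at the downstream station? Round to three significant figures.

0.285 mg/L

Flow-weighted average: C = (0.2110·0.1400 + 0.02400·7.060) / 0.2350 = 0.1990/0.2350 = 0.8467 mg/L.
5.2%/h lost → k = −ln(1 − 0.052) = 0.05340 h⁻¹.
After decay, C = 0.8467 × e^(−kt) = 0.8467 × 0.3364 = 0.2849 mg/L.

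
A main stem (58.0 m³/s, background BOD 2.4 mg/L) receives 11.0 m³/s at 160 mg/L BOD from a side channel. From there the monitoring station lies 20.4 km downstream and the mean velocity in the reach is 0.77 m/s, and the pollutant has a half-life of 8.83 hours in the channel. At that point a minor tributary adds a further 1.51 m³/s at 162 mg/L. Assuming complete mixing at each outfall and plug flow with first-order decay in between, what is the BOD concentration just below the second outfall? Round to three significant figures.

Mixed concentration C = ΣQC/ΣQ = (58.00·2.400 + 11.00·160.0) / 69.00 = 1899/69.00 = 27.52 mg/L; combined flow 69.00 m³/s.
Travel time t = 20.4·1000 / 0.77 = 26490 s = 7.359 h.
Half-life 8.83 h → k = ln 2 / 8.83 = 0.07850 h⁻¹ = 1.884 d⁻¹.
Decay over the reach: 27.52·exp(−kt) = 27.52·0.5612 = 15.45 mg/L.
At the second outfall, C = (69.00·15.45 + 1.510·162.0) / (69.00 + 1.510) = 18.59 mg/L.

18.6 mg/L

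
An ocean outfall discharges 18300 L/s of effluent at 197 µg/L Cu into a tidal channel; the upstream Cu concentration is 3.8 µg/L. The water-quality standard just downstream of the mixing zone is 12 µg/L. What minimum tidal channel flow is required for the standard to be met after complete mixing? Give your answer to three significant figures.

413000 L/s

Set C_mix = 12: (Q·3.800 + 18300·197.0) / (Q + 18300) = 12
→ Q = 18300·(197.0 − 12)/(12 − 3.800) = 412900 L/s.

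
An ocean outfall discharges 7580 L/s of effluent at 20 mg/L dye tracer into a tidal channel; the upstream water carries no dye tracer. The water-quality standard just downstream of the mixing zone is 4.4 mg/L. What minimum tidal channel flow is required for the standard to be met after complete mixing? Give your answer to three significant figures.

Set C_mix = 4.4: (Q·0 + 7580·20.00) / (Q + 7580) = 4.4
→ Q = 7580·(20.00 − 4.4)/(4.4 − 0) = 26870 L/s.

26900 L/s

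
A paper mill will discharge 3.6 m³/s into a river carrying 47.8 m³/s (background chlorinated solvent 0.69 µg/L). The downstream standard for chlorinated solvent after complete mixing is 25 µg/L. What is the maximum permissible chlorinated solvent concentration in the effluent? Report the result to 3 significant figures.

348 µg/L

At the limit, (Qr·Cr + Qe·Cₑ)/(Qr + Qe) = 25:
Cₑ = (51.40·25 − 47.80·0.6900) / 3.600 = 347.8 µg/L.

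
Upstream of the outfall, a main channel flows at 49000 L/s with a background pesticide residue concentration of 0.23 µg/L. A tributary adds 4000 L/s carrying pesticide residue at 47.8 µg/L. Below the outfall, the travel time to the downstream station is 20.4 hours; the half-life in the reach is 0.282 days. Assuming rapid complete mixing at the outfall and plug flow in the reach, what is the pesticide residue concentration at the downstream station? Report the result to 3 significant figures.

Mass balance: C = (49000·0.2300 + 4000·47.80) / 53000 = 202500/53000 = 3.820 µg/L.
Half-life 0.282 d → k = ln 2 / 0.282 = 2.458 d⁻¹.
After decay, C = 3.820 × e^(−kt) = 3.820 × 0.1238 = 0.4729 µg/L.

0.473 µg/L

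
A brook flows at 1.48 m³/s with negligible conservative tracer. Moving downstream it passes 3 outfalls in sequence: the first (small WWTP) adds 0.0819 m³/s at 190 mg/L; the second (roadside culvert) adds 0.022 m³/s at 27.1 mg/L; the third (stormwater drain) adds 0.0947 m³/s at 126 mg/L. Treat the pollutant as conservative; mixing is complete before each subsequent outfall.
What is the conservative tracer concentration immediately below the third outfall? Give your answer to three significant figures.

16.7 mg/L

After outfall 1: Q = 1.480 + 0.08190 = 1.562 m³/s; C = (1.480·0 + 0.08190·190.0)/1.562 = 9.963 mg/L.
After outfall 2: Q = 1.562 + 0.02200 = 1.584 m³/s; C = (1.562·9.963 + 0.02200·27.10)/1.584 = 10.20 mg/L.
After outfall 3: Q = 1.584 + 0.09470 = 1.679 m³/s; C = (1.584·10.20 + 0.09470·126.0)/1.679 = 16.73 mg/L.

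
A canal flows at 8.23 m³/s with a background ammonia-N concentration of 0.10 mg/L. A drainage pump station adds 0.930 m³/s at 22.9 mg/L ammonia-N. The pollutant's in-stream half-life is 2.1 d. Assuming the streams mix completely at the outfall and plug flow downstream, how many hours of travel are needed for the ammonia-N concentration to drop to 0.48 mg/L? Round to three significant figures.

117 h

Flow-weighted average: C = (8.230·0.1000 + 0.9300·22.90) / 9.160 = 22.12/9.160 = 2.415 mg/L.
Half-life 2.1 d → k = ln 2 / 2.1 = 0.3301 d⁻¹.
2.415·exp(−k·t) = 0.48 → t = ln(2.415/0.48)/k = 422900 s = 117.5 h.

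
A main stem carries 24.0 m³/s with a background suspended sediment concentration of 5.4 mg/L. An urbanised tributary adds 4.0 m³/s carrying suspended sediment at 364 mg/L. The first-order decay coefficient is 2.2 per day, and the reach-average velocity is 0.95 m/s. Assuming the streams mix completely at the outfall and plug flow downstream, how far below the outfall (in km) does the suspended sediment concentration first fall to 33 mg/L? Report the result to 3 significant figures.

20.1 km

Conservation of mass: C = (24.00·5.400 + 4.000·364.0) / 28.00 = 1586/28.00 = 56.63 mg/L.
Set 56.63·exp(−k·t) = 33 → t = ln(56.63/33)/k = 21210 s = 5.891 h.
Distance = v·t = 0.95·21210 = 20150 m = 20.15 km.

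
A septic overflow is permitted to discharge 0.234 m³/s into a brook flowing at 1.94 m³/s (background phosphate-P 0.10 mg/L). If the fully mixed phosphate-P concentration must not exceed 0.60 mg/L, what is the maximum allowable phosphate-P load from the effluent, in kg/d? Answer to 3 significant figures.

95.9 kg/d

Mass balance at the limit: 1.940·0.1000 + 0.2340·Cₑ = 2.174·0.60 → Cₑ = 4.745 mg/L.
Load = 0.2340 m³/s × 4.745 g/m³ × 86 400 s/d = 95.94 kg/d.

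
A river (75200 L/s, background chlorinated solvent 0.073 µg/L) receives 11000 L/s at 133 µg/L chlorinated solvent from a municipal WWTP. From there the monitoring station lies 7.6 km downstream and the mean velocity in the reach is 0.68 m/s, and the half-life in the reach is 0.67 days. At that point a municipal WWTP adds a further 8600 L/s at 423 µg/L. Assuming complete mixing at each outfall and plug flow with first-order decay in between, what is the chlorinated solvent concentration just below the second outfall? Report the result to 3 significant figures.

Flow-weighted average: C = (75200·0.07300 + 11000·133.0) / 86200 = 1468000/86200 = 17.04 µg/L; combined flow 86200 L/s.
Travel time t = 7.6·1000 / 0.68 = 11180 s = 3.105 h.
Half-life 0.67 d → k = ln 2 / 0.67 = 1.035 d⁻¹.
First-order decay: C = 17.04·exp(−k·t) = 17.04·0.8747 = 14.90 µg/L.
At the second outfall, C = (86200·14.90 + 8600·423.0) / (86200 + 8600) = 51.92 µg/L.

51.9 µg/L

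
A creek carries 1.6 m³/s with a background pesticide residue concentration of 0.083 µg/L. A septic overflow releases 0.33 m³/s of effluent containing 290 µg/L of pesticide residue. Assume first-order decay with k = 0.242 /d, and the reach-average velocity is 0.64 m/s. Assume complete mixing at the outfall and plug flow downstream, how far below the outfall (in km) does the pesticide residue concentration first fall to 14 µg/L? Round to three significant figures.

289 km

After mixing, C = (1.600·0.08300 + 0.3300·290.0) / 1.930 = 95.83/1.930 = 49.65 µg/L.
Set 49.65·exp(−k·t) = 14 → t = ln(49.65/14)/k = 452000 s = 125.6 h.
Distance = v·t = 0.64·452000 = 289300 m = 289.3 km.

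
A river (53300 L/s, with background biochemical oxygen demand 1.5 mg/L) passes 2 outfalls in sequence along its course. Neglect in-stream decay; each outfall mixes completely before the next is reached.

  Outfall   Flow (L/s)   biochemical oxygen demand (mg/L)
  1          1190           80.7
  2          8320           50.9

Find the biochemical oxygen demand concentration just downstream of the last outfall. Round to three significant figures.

9.54 mg/L

Outfall 1: combined Q = 54490 L/s; C = (53300·1.500 + 1190·80.70)/54490 = 3.230 mg/L.
Outfall 2: combined Q = 62810 L/s; C = (54490·3.230 + 8320·50.90)/62810 = 9.544 mg/L.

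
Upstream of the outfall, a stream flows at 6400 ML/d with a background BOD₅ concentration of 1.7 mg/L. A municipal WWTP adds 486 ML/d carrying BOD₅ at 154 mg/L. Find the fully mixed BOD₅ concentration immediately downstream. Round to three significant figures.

12.4 mg/L

Conservation of mass: C = (6400·1.700 + 486.0·154.0) / 6886 = 85720/6886 = 12.45 mg/L.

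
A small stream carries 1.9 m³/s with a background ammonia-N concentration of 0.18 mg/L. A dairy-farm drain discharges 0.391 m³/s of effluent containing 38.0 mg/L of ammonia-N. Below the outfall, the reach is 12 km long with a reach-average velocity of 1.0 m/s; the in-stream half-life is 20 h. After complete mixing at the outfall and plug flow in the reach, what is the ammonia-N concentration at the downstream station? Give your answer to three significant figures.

Mass balance: C = (1.900·0.1800 + 0.3910·38.00) / 2.291 = 15.20/2.291 = 6.635 mg/L.
Travel time t = 12·1000 / 1.0 = 12000 s = 3.333 h.
Half-life 20 h → k = ln 2 / 20 = 0.03466 h⁻¹ = 0.8318 d⁻¹.
After decay, C = 6.635 × e^(−kt) = 6.635 × 0.8909 = 5.911 mg/L.

5.91 mg/L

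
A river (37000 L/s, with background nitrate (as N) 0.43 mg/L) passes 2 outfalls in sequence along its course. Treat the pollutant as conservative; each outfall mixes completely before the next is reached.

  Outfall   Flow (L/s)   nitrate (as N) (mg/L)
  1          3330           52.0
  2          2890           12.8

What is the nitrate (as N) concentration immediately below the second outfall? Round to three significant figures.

After outfall 1: Q = 37000 + 3330 = 40330 L/s; C = (37000·0.4300 + 3330·52.00)/40330 = 4.688 mg/L.
After outfall 2: Q = 40330 + 2890 = 43220 L/s; C = (40330·4.688 + 2890·12.80)/43220 = 5.230 mg/L.

5.23 mg/L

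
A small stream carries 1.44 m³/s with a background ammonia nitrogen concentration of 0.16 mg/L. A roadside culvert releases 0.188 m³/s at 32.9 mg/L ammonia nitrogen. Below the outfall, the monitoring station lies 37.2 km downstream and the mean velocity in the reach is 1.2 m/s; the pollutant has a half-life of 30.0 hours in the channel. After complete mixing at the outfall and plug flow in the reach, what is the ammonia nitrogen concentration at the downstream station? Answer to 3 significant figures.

3.23 mg/L

Mixed concentration C = ΣQC/ΣQ = (1.440·0.1600 + 0.1880·32.90) / 1.628 = 6.416/1.628 = 3.941 mg/L.
Travel time t = 37.2·1000 / 1.2 = 31000 s = 8.611 h.
Half-life 30.0 h → k = ln 2 / 30.0 = 0.02310 h⁻¹ = 0.5545 d⁻¹.
Decay over the reach: 3.941·exp(−kt) = 3.941·0.8196 = 3.230 mg/L.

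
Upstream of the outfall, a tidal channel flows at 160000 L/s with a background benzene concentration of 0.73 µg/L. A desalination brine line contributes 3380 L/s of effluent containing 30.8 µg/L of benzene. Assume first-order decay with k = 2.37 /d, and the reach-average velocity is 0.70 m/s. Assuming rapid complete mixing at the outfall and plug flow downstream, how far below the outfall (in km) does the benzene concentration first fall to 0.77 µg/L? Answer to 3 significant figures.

14.4 km

Flow-weighted average: C = (160000·0.7300 + 3380·30.80) / 163400 = 220900/163400 = 1.352 µg/L.
Set 1.352·exp(−k·t) = 0.77 → t = ln(1.352/0.77)/k = 20530 s = 5.701 h.
Distance = v·t = 0.70·20530 = 14370 m = 14.37 km.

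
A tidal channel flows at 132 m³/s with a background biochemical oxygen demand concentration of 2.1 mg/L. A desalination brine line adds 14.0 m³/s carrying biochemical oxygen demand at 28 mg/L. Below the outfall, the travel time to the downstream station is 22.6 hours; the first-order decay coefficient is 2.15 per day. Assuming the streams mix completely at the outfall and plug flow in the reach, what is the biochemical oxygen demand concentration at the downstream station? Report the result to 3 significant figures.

Mass balance: C = (132.0·2.100 + 14.00·28.00) / 146.0 = 669.2/146.0 = 4.584 mg/L.
After decay, C = 4.584 × e^(−kt) = 4.584 × 0.1320 = 0.6053 mg/L.

0.605 mg/L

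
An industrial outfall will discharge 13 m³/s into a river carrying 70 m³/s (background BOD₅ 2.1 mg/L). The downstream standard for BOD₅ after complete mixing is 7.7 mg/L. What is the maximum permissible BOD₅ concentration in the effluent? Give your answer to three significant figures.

At the limit, (Qr·Cr + Qe·Cₑ)/(Qr + Qe) = 7.7:
Cₑ = (83.00·7.7 − 70.00·2.100) / 13.00 = 37.85 mg/L.

37.9 mg/L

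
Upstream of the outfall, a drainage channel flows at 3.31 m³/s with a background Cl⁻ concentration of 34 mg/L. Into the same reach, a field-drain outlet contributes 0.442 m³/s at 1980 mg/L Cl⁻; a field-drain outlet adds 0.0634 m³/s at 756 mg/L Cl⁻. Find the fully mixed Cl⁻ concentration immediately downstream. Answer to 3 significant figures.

271 mg/L

After mixing, C = (3.310·34.00 + 0.4420·1980 + 0.06340·756.0) / 3.815 = 1036/3.815 = 271.4 mg/L.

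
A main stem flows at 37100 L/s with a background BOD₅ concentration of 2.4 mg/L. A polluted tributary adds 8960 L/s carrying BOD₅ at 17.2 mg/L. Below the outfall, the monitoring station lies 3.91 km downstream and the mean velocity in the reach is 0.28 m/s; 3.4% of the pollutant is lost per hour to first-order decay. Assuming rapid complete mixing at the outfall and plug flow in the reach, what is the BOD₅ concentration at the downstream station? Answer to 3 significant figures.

Mixed concentration C = ΣQC/ΣQ = (37100·2.400 + 8960·17.20) / 46060 = 243200/46060 = 5.279 mg/L.
Travel time t = 3.91·1000 / 0.28 = 13960 s = 3.879 h.
3.4%/h lost → k = −ln(1 − 0.034) = 0.03459 h⁻¹.
Decay over the reach: 5.279·exp(−kt) = 5.279·0.8744 = 4.616 mg/L.

4.62 mg/L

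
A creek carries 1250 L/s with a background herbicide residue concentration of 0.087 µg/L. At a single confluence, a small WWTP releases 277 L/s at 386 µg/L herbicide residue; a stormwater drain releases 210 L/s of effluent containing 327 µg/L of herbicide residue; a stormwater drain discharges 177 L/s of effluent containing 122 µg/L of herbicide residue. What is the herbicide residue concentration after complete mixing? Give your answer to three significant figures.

Conservation of mass: C = (1250·0.08700 + 277.0·386.0 + 210.0·327.0 + 177.0·122.0) / 1914 = 197300/1914 = 103.1 µg/L.

103 µg/L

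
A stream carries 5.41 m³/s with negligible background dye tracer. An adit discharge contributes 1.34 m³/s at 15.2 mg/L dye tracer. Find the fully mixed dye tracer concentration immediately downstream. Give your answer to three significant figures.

Mixed concentration C = ΣQC/ΣQ = (5.410·0 + 1.340·15.20) / 6.750 = 20.37/6.750 = 3.017 mg/L.

3.02 mg/L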